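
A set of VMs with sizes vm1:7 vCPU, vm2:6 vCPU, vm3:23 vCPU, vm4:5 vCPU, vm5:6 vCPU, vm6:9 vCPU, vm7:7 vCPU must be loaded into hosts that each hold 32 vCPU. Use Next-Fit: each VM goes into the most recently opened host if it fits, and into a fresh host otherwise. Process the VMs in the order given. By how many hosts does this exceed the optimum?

1

Next-Fit: [7,6] [23,5] [6,9,7] → 3 hosts.
Total size 63 vCPU; any packing needs at least ⌈63/32⌉ = 2 hosts.
An optimal packing achieves that bound: [23,9] [7,7,6,6,5] → 2 hosts.
Excess: 3 − 2 = 1.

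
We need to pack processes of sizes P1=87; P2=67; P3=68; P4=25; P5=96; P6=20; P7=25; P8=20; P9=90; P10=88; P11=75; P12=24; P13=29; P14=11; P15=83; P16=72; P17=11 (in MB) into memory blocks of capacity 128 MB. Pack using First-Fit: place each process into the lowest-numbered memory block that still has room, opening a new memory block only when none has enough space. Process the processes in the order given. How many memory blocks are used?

P1 (87 MB) → memory block 1 (remaining 41 MB)
P2 (67 MB) → memory block 2 (remaining 61 MB)
P3 (68 MB) → memory block 3 (remaining 60 MB)
P4 (25 MB) → memory block 1 (remaining 16 MB)
P5 (96 MB) → memory block 4 (remaining 32 MB)
P6 (20 MB) → memory block 2 (remaining 41 MB)
P7 (25 MB) → memory block 2 (remaining 16 MB)
P8 (20 MB) → memory block 3 (remaining 40 MB)
P9 (90 MB) → memory block 5 (remaining 38 MB)
P10 (88 MB) → memory block 6 (remaining 40 MB)
P11 (75 MB) → memory block 7 (remaining 53 MB)
P12 (24 MB) → memory block 3 (remaining 16 MB)
P13 (29 MB) → memory block 4 (remaining 3 MB)
P14 (11 MB) → memory block 1 (remaining 5 MB)
P15 (83 MB) → memory block 8 (remaining 45 MB)
P16 (72 MB) → memory block 9 (remaining 56 MB)
P17 (11 MB) → memory block 2 (remaining 5 MB)

9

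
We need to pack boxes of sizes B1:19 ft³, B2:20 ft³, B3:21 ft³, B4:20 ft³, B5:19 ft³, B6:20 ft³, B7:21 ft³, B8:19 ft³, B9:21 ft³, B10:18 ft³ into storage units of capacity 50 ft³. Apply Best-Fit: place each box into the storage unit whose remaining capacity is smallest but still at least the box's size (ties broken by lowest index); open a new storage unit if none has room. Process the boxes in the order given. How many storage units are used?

Put B1 (19 ft³) in storage unit 1; 31 ft³ remain.
Put B2 (20 ft³) in storage unit 1; 11 ft³ remain.
Put B3 (21 ft³) in storage unit 2; 29 ft³ remain.
Put B4 (20 ft³) in storage unit 2; 9 ft³ remain.
Put B5 (19 ft³) in storage unit 3; 31 ft³ remain.
Put B6 (20 ft³) in storage unit 3; 11 ft³ remain.
Put B7 (21 ft³) in storage unit 4; 29 ft³ remain.
Put B8 (19 ft³) in storage unit 4; 10 ft³ remain.
Put B9 (21 ft³) in storage unit 5; 29 ft³ remain.
Put B10 (18 ft³) in storage unit 5; 11 ft³ remain.

5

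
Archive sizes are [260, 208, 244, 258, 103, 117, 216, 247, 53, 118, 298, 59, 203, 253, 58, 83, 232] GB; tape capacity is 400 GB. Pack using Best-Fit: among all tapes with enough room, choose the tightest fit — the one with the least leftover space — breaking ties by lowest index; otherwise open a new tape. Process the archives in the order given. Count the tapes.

Put 260 GB in tape 1; 140 GB remain.
Put 208 GB in tape 2; 192 GB remain.
Put 244 GB in tape 3; 156 GB remain.
Put 258 GB in tape 4; 142 GB remain.
Put 103 GB in tape 1; 37 GB remain.
Put 117 GB in tape 4; 25 GB remain.
Put 216 GB in tape 5; 184 GB remain.
Put 247 GB in tape 6; 153 GB remain.
Put 53 GB in tape 6; 100 GB remain.
Put 118 GB in tape 3; 38 GB remain.
Put 298 GB in tape 7; 102 GB remain.
Put 59 GB in tape 6; 41 GB remain.
Put 203 GB in tape 8; 197 GB remain.
Put 253 GB in tape 9; 147 GB remain.
Put 58 GB in tape 7; 44 GB remain.
Put 83 GB in tape 9; 64 GB remain.
Put 232 GB in tape 10; 168 GB remain.
Final tapes: [260,103] [208] [244,118] [258,117] [216] [247,53,59] [298,58] [203] [253,83] [232].

10 tapes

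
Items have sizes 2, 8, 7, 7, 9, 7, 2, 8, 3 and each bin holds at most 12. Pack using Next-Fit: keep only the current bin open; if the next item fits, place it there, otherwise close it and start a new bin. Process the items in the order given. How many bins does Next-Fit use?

6 bins

2 → bin 1 (remaining 10)
8 → bin 1 (remaining 2)
7 → bin 2 (remaining 5)
7 → bin 3 (remaining 5)
9 → bin 4 (remaining 3)
7 → bin 5 (remaining 5)
2 → bin 5 (remaining 3)
8 → bin 6 (remaining 4)
3 → bin 6 (remaining 1)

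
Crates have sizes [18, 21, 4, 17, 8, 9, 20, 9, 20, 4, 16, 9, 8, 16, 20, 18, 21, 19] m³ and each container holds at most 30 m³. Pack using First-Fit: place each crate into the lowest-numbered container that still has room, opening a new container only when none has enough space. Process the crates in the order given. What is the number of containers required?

container 1: place 18 m³, 12 m³ left
container 2: place 21 m³, 9 m³ left
container 1: place 4 m³, 8 m³ left
container 3: place 17 m³, 13 m³ left
container 1: place 8 m³, 0 m³ left
container 2: place 9 m³, 0 m³ left
container 4: place 20 m³, 10 m³ left
container 3: place 9 m³, 4 m³ left
container 5: place 20 m³, 10 m³ left
container 3: place 4 m³, 0 m³ left
container 6: place 16 m³, 14 m³ left
container 4: place 9 m³, 1 m³ left
container 5: place 8 m³, 2 m³ left
container 7: place 16 m³, 14 m³ left
container 8: place 20 m³, 10 m³ left
container 9: place 18 m³, 12 m³ left
container 10: place 21 m³, 9 m³ left
container 11: place 19 m³, 11 m³ left

11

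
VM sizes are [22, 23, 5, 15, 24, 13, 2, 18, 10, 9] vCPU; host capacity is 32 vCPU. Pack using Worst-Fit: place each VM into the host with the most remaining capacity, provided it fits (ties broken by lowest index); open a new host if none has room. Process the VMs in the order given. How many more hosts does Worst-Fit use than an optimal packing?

Worst-Fit: [22,5] [23,2] [15,13] [24] [18,10] [9] → 6 hosts.
Total size 141 vCPU; any packing needs at least ⌈141/32⌉ = 5 hosts.
An optimal packing achieves that bound: [24,5,2] [23,9] [22,10] [18,13] [15] → 5 hosts.
Excess: 6 − 5 = 1.

1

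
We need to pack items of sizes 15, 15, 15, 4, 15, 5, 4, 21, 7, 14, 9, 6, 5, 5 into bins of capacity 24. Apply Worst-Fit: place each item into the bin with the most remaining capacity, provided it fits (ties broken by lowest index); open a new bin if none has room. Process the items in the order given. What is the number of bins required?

7 bins

bin 1: place 15, 9 left
bin 2: place 15, 9 left
bin 3: place 15, 9 left
bin 1: place 4, 5 left
bin 4: place 15, 9 left
bin 2: place 5, 4 left
bin 3: place 4, 5 left
bin 5: place 21, 3 left
bin 4: place 7, 2 left
bin 6: place 14, 10 left
bin 6: place 9, 1 left
bin 7: place 6, 18 left
bin 7: place 5, 13 left
bin 7: place 5, 8 left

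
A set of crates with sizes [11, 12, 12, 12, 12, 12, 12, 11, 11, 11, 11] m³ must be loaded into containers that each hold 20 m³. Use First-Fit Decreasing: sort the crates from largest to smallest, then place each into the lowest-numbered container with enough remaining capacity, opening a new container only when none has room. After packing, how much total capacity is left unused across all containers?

93

Sorted descending: 12, 12, 12, 12, 12, 12, 11, 11, 11, 11, 11.
12 m³ → container 1 (remaining 8 m³)
12 m³ → container 2 (remaining 8 m³)
12 m³ → container 3 (remaining 8 m³)
12 m³ → container 4 (remaining 8 m³)
12 m³ → container 5 (remaining 8 m³)
12 m³ → container 6 (remaining 8 m³)
11 m³ → container 7 (remaining 9 m³)
11 m³ → container 8 (remaining 9 m³)
11 m³ → container 9 (remaining 9 m³)
11 m³ → container 10 (remaining 9 m³)
11 m³ → container 11 (remaining 9 m³)
11 containers × 20 m³ = 220 m³; used 127 m³; unused 93 m³.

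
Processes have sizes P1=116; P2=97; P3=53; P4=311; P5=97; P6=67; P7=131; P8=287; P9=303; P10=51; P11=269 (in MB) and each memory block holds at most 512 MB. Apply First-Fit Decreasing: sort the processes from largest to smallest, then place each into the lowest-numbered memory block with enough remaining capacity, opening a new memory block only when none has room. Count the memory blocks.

4 memory blocks

Sorted descending: 311, 303, 287, 269, 131, 116, 97, 97, 67, 53, 51.
Put 311 MB in memory block 1; 201 MB remain.
Put 303 MB in memory block 2; 209 MB remain.
Put 287 MB in memory block 3; 225 MB remain.
Put 269 MB in memory block 4; 243 MB remain.
Put 131 MB in memory block 1; 70 MB remain.
Put 116 MB in memory block 2; 93 MB remain.
Put 97 MB in memory block 3; 128 MB remain.
Put 97 MB in memory block 3; 31 MB remain.
Put 67 MB in memory block 1; 3 MB remain.
Put 53 MB in memory block 2; 40 MB remain.
Put 51 MB in memory block 4; 192 MB remain.
Final memory blocks: [311,131,67] [303,116,53] [287,97,97] [269,51].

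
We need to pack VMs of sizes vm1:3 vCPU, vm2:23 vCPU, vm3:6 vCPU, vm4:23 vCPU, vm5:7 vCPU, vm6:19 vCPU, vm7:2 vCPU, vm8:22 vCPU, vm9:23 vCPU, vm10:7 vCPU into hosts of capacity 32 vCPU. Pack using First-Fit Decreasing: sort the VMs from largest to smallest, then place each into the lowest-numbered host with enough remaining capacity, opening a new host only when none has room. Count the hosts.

5

Sorted descending: 23, 23, 23, 22, 19, 7, 7, 6, 3, 2.
host 1: place 23 vCPU, 9 vCPU left
host 2: place 23 vCPU, 9 vCPU left
host 3: place 23 vCPU, 9 vCPU left
host 4: place 22 vCPU, 10 vCPU left
host 5: place 19 vCPU, 13 vCPU left
host 1: place 7 vCPU, 2 vCPU left
host 2: place 7 vCPU, 2 vCPU left
host 3: place 6 vCPU, 3 vCPU left
host 3: place 3 vCPU, 0 vCPU left
host 1: place 2 vCPU, 0 vCPU left
Final hosts: [23,7,2] [23,7] [23,6,3] [22] [19].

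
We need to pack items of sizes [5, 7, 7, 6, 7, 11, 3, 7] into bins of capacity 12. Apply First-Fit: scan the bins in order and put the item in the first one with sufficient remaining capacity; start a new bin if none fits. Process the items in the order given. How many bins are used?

6

5 → bin 1 (remaining 7)
7 → bin 1 (remaining 0)
7 → bin 2 (remaining 5)
6 → bin 3 (remaining 6)
7 → bin 4 (remaining 5)
11 → bin 5 (remaining 1)
3 → bin 2 (remaining 2)
7 → bin 6 (remaining 5)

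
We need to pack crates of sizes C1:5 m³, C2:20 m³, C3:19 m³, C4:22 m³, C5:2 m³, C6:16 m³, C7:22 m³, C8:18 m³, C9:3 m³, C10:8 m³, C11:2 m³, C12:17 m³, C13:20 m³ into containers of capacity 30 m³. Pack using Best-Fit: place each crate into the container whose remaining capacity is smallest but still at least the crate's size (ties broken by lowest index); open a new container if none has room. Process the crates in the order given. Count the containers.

8

Put C1 (5 m³) in container 1; 25 m³ remain.
Put C2 (20 m³) in container 1; 5 m³ remain.
Put C3 (19 m³) in container 2; 11 m³ remain.
Put C4 (22 m³) in container 3; 8 m³ remain.
Put C5 (2 m³) in container 1; 3 m³ remain.
Put C6 (16 m³) in container 4; 14 m³ remain.
Put C7 (22 m³) in container 5; 8 m³ remain.
Put C8 (18 m³) in container 6; 12 m³ remain.
Put C9 (3 m³) in container 1; 0 m³ remain.
Put C10 (8 m³) in container 3; 0 m³ remain.
Put C11 (2 m³) in container 5; 6 m³ remain.
Put C12 (17 m³) in container 7; 13 m³ remain.
Put C13 (20 m³) in container 8; 10 m³ remain.
Final containers: [5,20,2,3] [19] [22,8] [16] [22,2] [18] [17] [20].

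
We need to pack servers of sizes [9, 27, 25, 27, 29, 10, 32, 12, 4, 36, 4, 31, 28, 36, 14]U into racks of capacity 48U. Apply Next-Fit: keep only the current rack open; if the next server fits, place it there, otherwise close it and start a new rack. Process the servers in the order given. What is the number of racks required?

9U → rack 1 (remaining 39U)
27U → rack 1 (remaining 12U)
25U → rack 2 (remaining 23U)
27U → rack 3 (remaining 21U)
29U → rack 4 (remaining 19U)
10U → rack 4 (remaining 9U)
32U → rack 5 (remaining 16U)
12U → rack 5 (remaining 4U)
4U → rack 5 (remaining 0U)
36U → rack 6 (remaining 12U)
4U → rack 6 (remaining 8U)
31U → rack 7 (remaining 17U)
28U → rack 8 (remaining 20U)
36U → rack 9 (remaining 12U)
14U → rack 10 (remaining 34U)

10 racks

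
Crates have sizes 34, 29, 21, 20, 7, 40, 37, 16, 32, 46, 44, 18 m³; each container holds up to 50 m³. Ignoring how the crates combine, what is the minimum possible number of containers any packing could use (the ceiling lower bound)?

7 containers

Total size = 34 + 29 + 21 + 20 + 7 + 40 + 37 + 16 + 32 + 46 + 44 + 18 = 344 m³.
⌈344 / 50⌉ = 7.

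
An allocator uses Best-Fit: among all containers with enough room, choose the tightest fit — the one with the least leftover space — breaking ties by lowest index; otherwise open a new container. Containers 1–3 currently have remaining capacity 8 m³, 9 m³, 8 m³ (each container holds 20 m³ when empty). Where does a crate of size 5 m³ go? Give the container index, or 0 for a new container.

1

Containers with room: container 1 (8 m³), container 2 (9 m³), container 3 (8 m³).
Tightest fit is container 1 with 8 m³ free.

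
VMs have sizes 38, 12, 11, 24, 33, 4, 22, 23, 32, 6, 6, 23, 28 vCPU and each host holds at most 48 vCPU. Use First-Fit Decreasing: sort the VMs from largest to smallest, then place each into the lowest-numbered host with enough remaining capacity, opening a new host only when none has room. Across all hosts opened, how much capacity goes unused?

26

Sorted descending: 38, 33, 32, 28, 24, 23, 23, 22, 12, 11, 6, 6, 4.
38 vCPU → host 1 (remaining 10 vCPU)
33 vCPU → host 2 (remaining 15 vCPU)
32 vCPU → host 3 (remaining 16 vCPU)
28 vCPU → host 4 (remaining 20 vCPU)
24 vCPU → host 5 (remaining 24 vCPU)
23 vCPU → host 5 (remaining 1 vCPU)
23 vCPU → host 6 (remaining 25 vCPU)
22 vCPU → host 6 (remaining 3 vCPU)
12 vCPU → host 2 (remaining 3 vCPU)
11 vCPU → host 3 (remaining 5 vCPU)
6 vCPU → host 1 (remaining 4 vCPU)
6 vCPU → host 4 (remaining 14 vCPU)
4 vCPU → host 1 (remaining 0 vCPU)
6 hosts × 48 vCPU = 288 vCPU; used 262 vCPU; unused 26 vCPU.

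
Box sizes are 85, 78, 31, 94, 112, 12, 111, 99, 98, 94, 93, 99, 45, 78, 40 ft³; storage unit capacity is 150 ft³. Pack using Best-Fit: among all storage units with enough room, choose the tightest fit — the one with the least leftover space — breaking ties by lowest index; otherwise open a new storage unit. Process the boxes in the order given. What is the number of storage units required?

85 ft³ → storage unit 1 (remaining 65 ft³)
78 ft³ → storage unit 2 (remaining 72 ft³)
31 ft³ → storage unit 1 (remaining 34 ft³)
94 ft³ → storage unit 3 (remaining 56 ft³)
112 ft³ → storage unit 4 (remaining 38 ft³)
12 ft³ → storage unit 1 (remaining 22 ft³)
111 ft³ → storage unit 5 (remaining 39 ft³)
99 ft³ → storage unit 6 (remaining 51 ft³)
98 ft³ → storage unit 7 (remaining 52 ft³)
94 ft³ → storage unit 8 (remaining 56 ft³)
93 ft³ → storage unit 9 (remaining 57 ft³)
99 ft³ → storage unit 10 (remaining 51 ft³)
45 ft³ → storage unit 6 (remaining 6 ft³)
78 ft³ → storage unit 11 (remaining 72 ft³)
40 ft³ → storage unit 10 (remaining 11 ft³)

11 storage units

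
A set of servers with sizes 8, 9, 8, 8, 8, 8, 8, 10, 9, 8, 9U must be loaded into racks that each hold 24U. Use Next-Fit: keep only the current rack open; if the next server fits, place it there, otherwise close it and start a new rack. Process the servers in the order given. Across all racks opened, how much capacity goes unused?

27

8U → rack 1 (remaining 16U)
9U → rack 1 (remaining 7U)
8U → rack 2 (remaining 16U)
8U → rack 2 (remaining 8U)
8U → rack 2 (remaining 0U)
8U → rack 3 (remaining 16U)
8U → rack 3 (remaining 8U)
10U → rack 4 (remaining 14U)
9U → rack 4 (remaining 5U)
8U → rack 5 (remaining 16U)
9U → rack 5 (remaining 7U)
5 racks × 24U = 120U; used 93U; unused 27U.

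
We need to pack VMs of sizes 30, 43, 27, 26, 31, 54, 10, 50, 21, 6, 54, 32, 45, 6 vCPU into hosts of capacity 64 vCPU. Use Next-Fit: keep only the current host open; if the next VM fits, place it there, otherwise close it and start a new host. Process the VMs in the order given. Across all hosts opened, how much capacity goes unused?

host 1: place 30 vCPU, 34 vCPU left
host 2: place 43 vCPU, 21 vCPU left
host 3: place 27 vCPU, 37 vCPU left
host 3: place 26 vCPU, 11 vCPU left
host 4: place 31 vCPU, 33 vCPU left
host 5: place 54 vCPU, 10 vCPU left
host 5: place 10 vCPU, 0 vCPU left
host 6: place 50 vCPU, 14 vCPU left
host 7: place 21 vCPU, 43 vCPU left
host 7: place 6 vCPU, 37 vCPU left
host 8: place 54 vCPU, 10 vCPU left
host 9: place 32 vCPU, 32 vCPU left
host 10: place 45 vCPU, 19 vCPU left
host 10: place 6 vCPU, 13 vCPU left
10 hosts × 64 vCPU = 640 vCPU; used 435 vCPU; unused 205 vCPU.

205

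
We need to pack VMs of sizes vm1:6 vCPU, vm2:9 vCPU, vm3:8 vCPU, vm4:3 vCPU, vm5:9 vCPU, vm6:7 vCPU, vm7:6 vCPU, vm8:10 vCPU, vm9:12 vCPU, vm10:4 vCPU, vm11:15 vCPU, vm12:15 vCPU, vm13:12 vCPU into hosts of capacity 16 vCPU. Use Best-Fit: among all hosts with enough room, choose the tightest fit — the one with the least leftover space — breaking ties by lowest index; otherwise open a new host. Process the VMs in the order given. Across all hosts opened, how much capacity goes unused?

host 1: place vm1 (6 vCPU), 10 vCPU left
host 1: place vm2 (9 vCPU), 1 vCPU left
host 2: place vm3 (8 vCPU), 8 vCPU left
host 2: place vm4 (3 vCPU), 5 vCPU left
host 3: place vm5 (9 vCPU), 7 vCPU left
host 3: place vm6 (7 vCPU), 0 vCPU left
host 4: place vm7 (6 vCPU), 10 vCPU left
host 4: place vm8 (10 vCPU), 0 vCPU left
host 5: place vm9 (12 vCPU), 4 vCPU left
host 5: place vm10 (4 vCPU), 0 vCPU left
host 6: place vm11 (15 vCPU), 1 vCPU left
host 7: place vm12 (15 vCPU), 1 vCPU left
host 8: place vm13 (12 vCPU), 4 vCPU left
8 hosts × 16 vCPU = 128 vCPU; used 116 vCPU; unused 12 vCPU.

12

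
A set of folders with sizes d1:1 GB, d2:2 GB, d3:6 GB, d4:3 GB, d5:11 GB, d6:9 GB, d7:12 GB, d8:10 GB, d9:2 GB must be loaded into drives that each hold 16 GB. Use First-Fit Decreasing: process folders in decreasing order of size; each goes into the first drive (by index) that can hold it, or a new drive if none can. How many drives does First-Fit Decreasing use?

Sorted descending: 12, 11, 10, 9, 6, 3, 2, 2, 1.
12 GB → drive 1 (remaining 4 GB)
11 GB → drive 2 (remaining 5 GB)
10 GB → drive 3 (remaining 6 GB)
9 GB → drive 4 (remaining 7 GB)
6 GB → drive 3 (remaining 0 GB)
3 GB → drive 1 (remaining 1 GB)
2 GB → drive 2 (remaining 3 GB)
2 GB → drive 2 (remaining 1 GB)
1 GB → drive 1 (remaining 0 GB)
Final drives: [12,3,1] [11,2,2] [10,6] [9].

4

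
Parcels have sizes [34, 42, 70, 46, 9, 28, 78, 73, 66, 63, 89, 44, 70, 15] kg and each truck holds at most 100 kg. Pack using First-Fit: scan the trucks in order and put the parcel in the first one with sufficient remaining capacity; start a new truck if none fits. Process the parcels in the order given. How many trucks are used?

truck 1: place 34 kg, 66 kg left
truck 1: place 42 kg, 24 kg left
truck 2: place 70 kg, 30 kg left
truck 3: place 46 kg, 54 kg left
truck 1: place 9 kg, 15 kg left
truck 2: place 28 kg, 2 kg left
truck 4: place 78 kg, 22 kg left
truck 5: place 73 kg, 27 kg left
truck 6: place 66 kg, 34 kg left
truck 7: place 63 kg, 37 kg left
truck 8: place 89 kg, 11 kg left
truck 3: place 44 kg, 10 kg left
truck 9: place 70 kg, 30 kg left
truck 1: place 15 kg, 0 kg left
Final trucks: [34,42,9,15] [70,28] [46,44] [78] [73] [66] [63] [89] [70].

9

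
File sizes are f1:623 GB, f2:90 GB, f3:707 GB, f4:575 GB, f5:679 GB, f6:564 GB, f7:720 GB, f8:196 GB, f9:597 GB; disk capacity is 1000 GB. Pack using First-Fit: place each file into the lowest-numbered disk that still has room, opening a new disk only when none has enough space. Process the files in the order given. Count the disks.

7

Put f1 (623 GB) in disk 1; 377 GB remain.
Put f2 (90 GB) in disk 1; 287 GB remain.
Put f3 (707 GB) in disk 2; 293 GB remain.
Put f4 (575 GB) in disk 3; 425 GB remain.
Put f5 (679 GB) in disk 4; 321 GB remain.
Put f6 (564 GB) in disk 5; 436 GB remain.
Put f7 (720 GB) in disk 6; 280 GB remain.
Put f8 (196 GB) in disk 1; 91 GB remain.
Put f9 (597 GB) in disk 7; 403 GB remain.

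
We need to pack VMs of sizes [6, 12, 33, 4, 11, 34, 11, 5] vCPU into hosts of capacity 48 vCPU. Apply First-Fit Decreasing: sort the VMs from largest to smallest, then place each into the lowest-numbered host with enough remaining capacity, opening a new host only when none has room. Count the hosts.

Sorted descending: 34, 33, 12, 11, 11, 6, 5, 4.
Put 34 vCPU in host 1; 14 vCPU remain.
Put 33 vCPU in host 2; 15 vCPU remain.
Put 12 vCPU in host 1; 2 vCPU remain.
Put 11 vCPU in host 2; 4 vCPU remain.
Put 11 vCPU in host 3; 37 vCPU remain.
Put 6 vCPU in host 3; 31 vCPU remain.
Put 5 vCPU in host 3; 26 vCPU remain.
Put 4 vCPU in host 2; 0 vCPU remain.

3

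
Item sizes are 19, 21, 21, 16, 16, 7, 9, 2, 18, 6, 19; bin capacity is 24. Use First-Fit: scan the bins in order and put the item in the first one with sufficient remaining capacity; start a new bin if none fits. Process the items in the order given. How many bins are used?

Put 19 in bin 1; 5 remain.
Put 21 in bin 2; 3 remain.
Put 21 in bin 3; 3 remain.
Put 16 in bin 4; 8 remain.
Put 16 in bin 5; 8 remain.
Put 7 in bin 4; 1 remain.
Put 9 in bin 6; 15 remain.
Put 2 in bin 1; 3 remain.
Put 18 in bin 7; 6 remain.
Put 6 in bin 5; 2 remain.
Put 19 in bin 8; 5 remain.
Final bins: [19,2] [21] [21] [16,7] [16,6] [9] [18] [19].

8 bins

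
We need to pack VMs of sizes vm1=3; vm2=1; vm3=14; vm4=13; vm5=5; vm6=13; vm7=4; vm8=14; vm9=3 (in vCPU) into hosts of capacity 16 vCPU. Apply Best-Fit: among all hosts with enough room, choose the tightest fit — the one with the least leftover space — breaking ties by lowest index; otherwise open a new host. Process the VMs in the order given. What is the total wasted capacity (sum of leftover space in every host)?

host 1: place vm1 (3 vCPU), 13 vCPU left
host 1: place vm2 (1 vCPU), 12 vCPU left
host 2: place vm3 (14 vCPU), 2 vCPU left
host 3: place vm4 (13 vCPU), 3 vCPU left
host 1: place vm5 (5 vCPU), 7 vCPU left
host 4: place vm6 (13 vCPU), 3 vCPU left
host 1: place vm7 (4 vCPU), 3 vCPU left
host 5: place vm8 (14 vCPU), 2 vCPU left
host 1: place vm9 (3 vCPU), 0 vCPU left
5 hosts × 16 vCPU = 80 vCPU; used 70 vCPU; unused 10 vCPU.

10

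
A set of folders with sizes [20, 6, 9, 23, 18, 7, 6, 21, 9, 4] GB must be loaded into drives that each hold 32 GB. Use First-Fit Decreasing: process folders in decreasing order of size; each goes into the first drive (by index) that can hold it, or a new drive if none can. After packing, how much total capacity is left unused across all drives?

5

Sorted descending: 23, 21, 20, 18, 9, 9, 7, 6, 6, 4.
drive 1: place 23 GB, 9 GB left
drive 2: place 21 GB, 11 GB left
drive 3: place 20 GB, 12 GB left
drive 4: place 18 GB, 14 GB left
drive 1: place 9 GB, 0 GB left
drive 2: place 9 GB, 2 GB left
drive 3: place 7 GB, 5 GB left
drive 4: place 6 GB, 8 GB left
drive 4: place 6 GB, 2 GB left
drive 3: place 4 GB, 1 GB left
4 drives × 32 GB = 128 GB; used 123 GB; unused 5 GB.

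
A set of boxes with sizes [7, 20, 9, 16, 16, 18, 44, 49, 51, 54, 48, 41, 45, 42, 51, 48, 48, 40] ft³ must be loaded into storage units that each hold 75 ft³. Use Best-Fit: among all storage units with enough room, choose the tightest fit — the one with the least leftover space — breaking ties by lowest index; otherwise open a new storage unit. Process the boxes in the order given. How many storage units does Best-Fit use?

storage unit 1: place 7 ft³, 68 ft³ left
storage unit 1: place 20 ft³, 48 ft³ left
storage unit 1: place 9 ft³, 39 ft³ left
storage unit 1: place 16 ft³, 23 ft³ left
storage unit 1: place 16 ft³, 7 ft³ left
storage unit 2: place 18 ft³, 57 ft³ left
storage unit 2: place 44 ft³, 13 ft³ left
storage unit 3: place 49 ft³, 26 ft³ left
storage unit 4: place 51 ft³, 24 ft³ left
storage unit 5: place 54 ft³, 21 ft³ left
storage unit 6: place 48 ft³, 27 ft³ left
storage unit 7: place 41 ft³, 34 ft³ left
storage unit 8: place 45 ft³, 30 ft³ left
storage unit 9: place 42 ft³, 33 ft³ left
storage unit 10: place 51 ft³, 24 ft³ left
storage unit 11: place 48 ft³, 27 ft³ left
storage unit 12: place 48 ft³, 27 ft³ left
storage unit 13: place 40 ft³, 35 ft³ left

13 storage units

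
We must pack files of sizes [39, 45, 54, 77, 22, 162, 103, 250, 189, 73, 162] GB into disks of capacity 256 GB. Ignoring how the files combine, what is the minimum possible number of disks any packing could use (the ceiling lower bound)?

Total size = 39 + 45 + 54 + 77 + 22 + 162 + 103 + 250 + 189 + 73 + 162 = 1176 GB.
⌈1176 / 256⌉ = 5.

5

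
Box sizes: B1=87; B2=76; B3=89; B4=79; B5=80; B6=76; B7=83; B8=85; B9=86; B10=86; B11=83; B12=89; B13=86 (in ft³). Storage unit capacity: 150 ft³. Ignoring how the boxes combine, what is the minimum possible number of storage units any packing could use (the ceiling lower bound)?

8

Total size = 87 + 76 + 89 + 79 + 80 + 76 + 83 + 85 + 86 + 86 + 83 + 89 + 86 = 1085 ft³.
⌈1085 / 150⌉ = 8.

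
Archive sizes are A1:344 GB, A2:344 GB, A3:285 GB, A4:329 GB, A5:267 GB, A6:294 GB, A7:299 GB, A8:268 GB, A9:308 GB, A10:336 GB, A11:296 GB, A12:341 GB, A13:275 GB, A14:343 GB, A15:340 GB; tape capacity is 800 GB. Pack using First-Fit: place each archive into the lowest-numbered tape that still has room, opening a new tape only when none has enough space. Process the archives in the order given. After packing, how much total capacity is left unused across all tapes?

tape 1: place A1 (344 GB), 456 GB left
tape 1: place A2 (344 GB), 112 GB left
tape 2: place A3 (285 GB), 515 GB left
tape 2: place A4 (329 GB), 186 GB left
tape 3: place A5 (267 GB), 533 GB left
tape 3: place A6 (294 GB), 239 GB left
tape 4: place A7 (299 GB), 501 GB left
tape 4: place A8 (268 GB), 233 GB left
tape 5: place A9 (308 GB), 492 GB left
tape 5: place A10 (336 GB), 156 GB left
tape 6: place A11 (296 GB), 504 GB left
tape 6: place A12 (341 GB), 163 GB left
tape 7: place A13 (275 GB), 525 GB left
tape 7: place A14 (343 GB), 182 GB left
tape 8: place A15 (340 GB), 460 GB left
8 tapes × 800 GB = 6400 GB; used 4669 GB; unused 1731 GB.

1731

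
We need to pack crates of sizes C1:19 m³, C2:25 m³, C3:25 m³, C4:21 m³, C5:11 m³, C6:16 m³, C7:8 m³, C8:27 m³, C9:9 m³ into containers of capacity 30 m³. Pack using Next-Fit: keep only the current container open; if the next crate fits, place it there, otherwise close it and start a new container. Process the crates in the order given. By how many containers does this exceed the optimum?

Next-Fit: [19] [25] [25] [21] [11,16] [8] [27] [9] → 8 containers.
Total size 161 m³; any packing needs at least ⌈161/30⌉ = 6 containers.
An optimal packing achieves that bound: [27] [25] [25] [21,9] [19,11] [16,8] → 6 containers.
Excess: 8 − 6 = 2.

2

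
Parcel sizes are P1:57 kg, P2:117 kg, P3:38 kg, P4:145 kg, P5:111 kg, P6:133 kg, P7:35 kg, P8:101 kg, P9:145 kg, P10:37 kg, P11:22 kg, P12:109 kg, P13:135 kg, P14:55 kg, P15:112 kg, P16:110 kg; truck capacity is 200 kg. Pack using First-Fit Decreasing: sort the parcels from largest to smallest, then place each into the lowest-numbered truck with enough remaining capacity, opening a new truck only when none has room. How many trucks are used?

10

Sorted descending: 145, 145, 135, 133, 117, 112, 111, 110, 109, 101, 57, 55, 38, 37, 35, 22.
145 kg → truck 1 (remaining 55 kg)
145 kg → truck 2 (remaining 55 kg)
135 kg → truck 3 (remaining 65 kg)
133 kg → truck 4 (remaining 67 kg)
117 kg → truck 5 (remaining 83 kg)
112 kg → truck 6 (remaining 88 kg)
111 kg → truck 7 (remaining 89 kg)
110 kg → truck 8 (remaining 90 kg)
109 kg → truck 9 (remaining 91 kg)
101 kg → truck 10 (remaining 99 kg)
57 kg → truck 3 (remaining 8 kg)
55 kg → truck 1 (remaining 0 kg)
38 kg → truck 2 (remaining 17 kg)
37 kg → truck 4 (remaining 30 kg)
35 kg → truck 5 (remaining 48 kg)
22 kg → truck 4 (remaining 8 kg)
Final trucks: [145,55] [145,38] [135,57] [133,37,22] [117,35] [112] [111] [110] [109] [101].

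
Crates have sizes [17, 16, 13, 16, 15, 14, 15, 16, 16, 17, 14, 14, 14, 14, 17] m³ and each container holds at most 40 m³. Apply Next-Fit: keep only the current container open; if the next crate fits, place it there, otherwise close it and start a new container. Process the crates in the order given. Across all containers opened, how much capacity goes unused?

92

container 1: place 17 m³, 23 m³ left
container 1: place 16 m³, 7 m³ left
container 2: place 13 m³, 27 m³ left
container 2: place 16 m³, 11 m³ left
container 3: place 15 m³, 25 m³ left
container 3: place 14 m³, 11 m³ left
container 4: place 15 m³, 25 m³ left
container 4: place 16 m³, 9 m³ left
container 5: place 16 m³, 24 m³ left
container 5: place 17 m³, 7 m³ left
container 6: place 14 m³, 26 m³ left
container 6: place 14 m³, 12 m³ left
container 7: place 14 m³, 26 m³ left
container 7: place 14 m³, 12 m³ left
container 8: place 17 m³, 23 m³ left
8 containers × 40 m³ = 320 m³; used 228 m³; unused 92 m³.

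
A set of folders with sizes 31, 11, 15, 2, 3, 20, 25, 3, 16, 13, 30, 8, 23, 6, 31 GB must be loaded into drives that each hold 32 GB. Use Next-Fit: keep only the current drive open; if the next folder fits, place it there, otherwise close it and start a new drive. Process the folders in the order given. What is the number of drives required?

drive 1: place 31 GB, 1 GB left
drive 2: place 11 GB, 21 GB left
drive 2: place 15 GB, 6 GB left
drive 2: place 2 GB, 4 GB left
drive 2: place 3 GB, 1 GB left
drive 3: place 20 GB, 12 GB left
drive 4: place 25 GB, 7 GB left
drive 4: place 3 GB, 4 GB left
drive 5: place 16 GB, 16 GB left
drive 5: place 13 GB, 3 GB left
drive 6: place 30 GB, 2 GB left
drive 7: place 8 GB, 24 GB left
drive 7: place 23 GB, 1 GB left
drive 8: place 6 GB, 26 GB left
drive 9: place 31 GB, 1 GB left

9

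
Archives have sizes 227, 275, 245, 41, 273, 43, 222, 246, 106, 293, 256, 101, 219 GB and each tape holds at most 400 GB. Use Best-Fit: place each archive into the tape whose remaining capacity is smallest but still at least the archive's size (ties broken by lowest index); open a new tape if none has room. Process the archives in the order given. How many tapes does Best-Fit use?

9

tape 1: place 227 GB, 173 GB left
tape 2: place 275 GB, 125 GB left
tape 3: place 245 GB, 155 GB left
tape 2: place 41 GB, 84 GB left
tape 4: place 273 GB, 127 GB left
tape 2: place 43 GB, 41 GB left
tape 5: place 222 GB, 178 GB left
tape 6: place 246 GB, 154 GB left
tape 4: place 106 GB, 21 GB left
tape 7: place 293 GB, 107 GB left
tape 8: place 256 GB, 144 GB left
tape 7: place 101 GB, 6 GB left
tape 9: place 219 GB, 181 GB left
Final tapes: [227] [275,41,43] [245] [273,106] [222] [246] [293,101] [256] [219].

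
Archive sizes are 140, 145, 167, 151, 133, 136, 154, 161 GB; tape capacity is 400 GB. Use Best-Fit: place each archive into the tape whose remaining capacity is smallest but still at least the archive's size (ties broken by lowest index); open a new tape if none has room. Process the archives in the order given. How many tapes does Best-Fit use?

4

Put 140 GB in tape 1; 260 GB remain.
Put 145 GB in tape 1; 115 GB remain.
Put 167 GB in tape 2; 233 GB remain.
Put 151 GB in tape 2; 82 GB remain.
Put 133 GB in tape 3; 267 GB remain.
Put 136 GB in tape 3; 131 GB remain.
Put 154 GB in tape 4; 246 GB remain.
Put 161 GB in tape 4; 85 GB remain.
Final tapes: [140,145] [167,151] [133,136] [154,161].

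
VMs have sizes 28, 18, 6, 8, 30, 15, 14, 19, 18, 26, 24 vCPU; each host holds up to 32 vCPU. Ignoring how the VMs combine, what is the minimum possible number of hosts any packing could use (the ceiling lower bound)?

7

Total size = 28 + 18 + 6 + 8 + 30 + 15 + 14 + 19 + 18 + 26 + 24 = 206 vCPU.
⌈206 / 32⌉ = 7.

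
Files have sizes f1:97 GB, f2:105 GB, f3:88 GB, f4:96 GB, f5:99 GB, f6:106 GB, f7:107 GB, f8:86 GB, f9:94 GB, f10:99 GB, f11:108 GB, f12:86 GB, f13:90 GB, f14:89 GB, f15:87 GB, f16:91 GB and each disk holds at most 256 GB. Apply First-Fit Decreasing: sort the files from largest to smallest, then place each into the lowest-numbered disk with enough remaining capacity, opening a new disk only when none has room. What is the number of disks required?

Sorted descending: 108, 107, 106, 105, 99, 99, 97, 96, 94, 91, 90, 89, 88, 87, 86, 86.
disk 1: place 108 GB, 148 GB left
disk 1: place 107 GB, 41 GB left
disk 2: place 106 GB, 150 GB left
disk 2: place 105 GB, 45 GB left
disk 3: place 99 GB, 157 GB left
disk 3: place 99 GB, 58 GB left
disk 4: place 97 GB, 159 GB left
disk 4: place 96 GB, 63 GB left
disk 5: place 94 GB, 162 GB left
disk 5: place 91 GB, 71 GB left
disk 6: place 90 GB, 166 GB left
disk 6: place 89 GB, 77 GB left
disk 7: place 88 GB, 168 GB left
disk 7: place 87 GB, 81 GB left
disk 8: place 86 GB, 170 GB left
disk 8: place 86 GB, 84 GB left

8 disks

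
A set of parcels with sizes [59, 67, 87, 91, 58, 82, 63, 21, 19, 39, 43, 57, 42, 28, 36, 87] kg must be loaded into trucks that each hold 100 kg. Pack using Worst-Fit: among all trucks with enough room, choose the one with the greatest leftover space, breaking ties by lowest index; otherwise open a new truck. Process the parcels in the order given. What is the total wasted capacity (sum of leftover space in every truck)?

221

Put 59 kg in truck 1; 41 kg remain.
Put 67 kg in truck 2; 33 kg remain.
Put 87 kg in truck 3; 13 kg remain.
Put 91 kg in truck 4; 9 kg remain.
Put 58 kg in truck 5; 42 kg remain.
Put 82 kg in truck 6; 18 kg remain.
Put 63 kg in truck 7; 37 kg remain.
Put 21 kg in truck 5; 21 kg remain.
Put 19 kg in truck 1; 22 kg remain.
Put 39 kg in truck 8; 61 kg remain.
Put 43 kg in truck 8; 18 kg remain.
Put 57 kg in truck 9; 43 kg remain.
Put 42 kg in truck 9; 1 kg remain.
Put 28 kg in truck 7; 9 kg remain.
Put 36 kg in truck 10; 64 kg remain.
Put 87 kg in truck 11; 13 kg remain.
11 trucks × 100 kg = 1100 kg; used 879 kg; unused 221 kg.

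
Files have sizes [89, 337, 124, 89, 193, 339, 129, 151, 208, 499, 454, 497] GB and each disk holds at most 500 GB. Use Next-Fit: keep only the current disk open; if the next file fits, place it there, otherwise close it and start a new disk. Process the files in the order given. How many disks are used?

7 disks

89 GB → disk 1 (remaining 411 GB)
337 GB → disk 1 (remaining 74 GB)
124 GB → disk 2 (remaining 376 GB)
89 GB → disk 2 (remaining 287 GB)
193 GB → disk 2 (remaining 94 GB)
339 GB → disk 3 (remaining 161 GB)
129 GB → disk 3 (remaining 32 GB)
151 GB → disk 4 (remaining 349 GB)
208 GB → disk 4 (remaining 141 GB)
499 GB → disk 5 (remaining 1 GB)
454 GB → disk 6 (remaining 46 GB)
497 GB → disk 7 (remaining 3 GB)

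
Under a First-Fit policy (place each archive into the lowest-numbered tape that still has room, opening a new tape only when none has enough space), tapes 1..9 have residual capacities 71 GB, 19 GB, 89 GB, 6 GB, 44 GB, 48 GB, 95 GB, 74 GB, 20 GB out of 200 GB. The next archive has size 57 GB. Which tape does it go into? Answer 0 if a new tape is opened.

1

Tapes with room: tape 1 (71 GB), tape 3 (89 GB), tape 7 (95 GB), tape 8 (74 GB).
The first with room is tape 1.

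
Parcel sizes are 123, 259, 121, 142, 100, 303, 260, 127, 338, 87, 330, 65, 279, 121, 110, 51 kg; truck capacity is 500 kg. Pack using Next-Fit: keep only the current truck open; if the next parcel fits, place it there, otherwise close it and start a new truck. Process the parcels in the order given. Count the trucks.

Put 123 kg in truck 1; 377 kg remain.
Put 259 kg in truck 1; 118 kg remain.
Put 121 kg in truck 2; 379 kg remain.
Put 142 kg in truck 2; 237 kg remain.
Put 100 kg in truck 2; 137 kg remain.
Put 303 kg in truck 3; 197 kg remain.
Put 260 kg in truck 4; 240 kg remain.
Put 127 kg in truck 4; 113 kg remain.
Put 338 kg in truck 5; 162 kg remain.
Put 87 kg in truck 5; 75 kg remain.
Put 330 kg in truck 6; 170 kg remain.
Put 65 kg in truck 6; 105 kg remain.
Put 279 kg in truck 7; 221 kg remain.
Put 121 kg in truck 7; 100 kg remain.
Put 110 kg in truck 8; 390 kg remain.
Put 51 kg in truck 8; 339 kg remain.

8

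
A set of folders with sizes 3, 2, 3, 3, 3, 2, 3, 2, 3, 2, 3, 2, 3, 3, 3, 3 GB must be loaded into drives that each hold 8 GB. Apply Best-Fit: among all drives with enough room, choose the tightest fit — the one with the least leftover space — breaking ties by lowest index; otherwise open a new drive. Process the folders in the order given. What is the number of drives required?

6

3 GB → drive 1 (remaining 5 GB)
2 GB → drive 1 (remaining 3 GB)
3 GB → drive 1 (remaining 0 GB)
3 GB → drive 2 (remaining 5 GB)
3 GB → drive 2 (remaining 2 GB)
2 GB → drive 2 (remaining 0 GB)
3 GB → drive 3 (remaining 5 GB)
2 GB → drive 3 (remaining 3 GB)
3 GB → drive 3 (remaining 0 GB)
2 GB → drive 4 (remaining 6 GB)
3 GB → drive 4 (remaining 3 GB)
2 GB → drive 4 (remaining 1 GB)
3 GB → drive 5 (remaining 5 GB)
3 GB → drive 5 (remaining 2 GB)
3 GB → drive 6 (remaining 5 GB)
3 GB → drive 6 (remaining 2 GB)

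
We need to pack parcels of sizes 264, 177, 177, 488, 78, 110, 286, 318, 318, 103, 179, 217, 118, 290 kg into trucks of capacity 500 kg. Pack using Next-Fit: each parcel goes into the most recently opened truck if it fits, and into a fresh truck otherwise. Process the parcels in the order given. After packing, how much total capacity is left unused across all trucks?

877

truck 1: place 264 kg, 236 kg left
truck 1: place 177 kg, 59 kg left
truck 2: place 177 kg, 323 kg left
truck 3: place 488 kg, 12 kg left
truck 4: place 78 kg, 422 kg left
truck 4: place 110 kg, 312 kg left
truck 4: place 286 kg, 26 kg left
truck 5: place 318 kg, 182 kg left
truck 6: place 318 kg, 182 kg left
truck 6: place 103 kg, 79 kg left
truck 7: place 179 kg, 321 kg left
truck 7: place 217 kg, 104 kg left
truck 8: place 118 kg, 382 kg left
truck 8: place 290 kg, 92 kg left
8 trucks × 500 kg = 4000 kg; used 3123 kg; unused 877 kg.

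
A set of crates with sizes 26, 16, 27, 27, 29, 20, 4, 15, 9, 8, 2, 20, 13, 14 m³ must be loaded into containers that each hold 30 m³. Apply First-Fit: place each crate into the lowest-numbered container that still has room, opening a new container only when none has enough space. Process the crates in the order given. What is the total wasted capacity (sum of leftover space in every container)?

40

26 m³ → container 1 (remaining 4 m³)
16 m³ → container 2 (remaining 14 m³)
27 m³ → container 3 (remaining 3 m³)
27 m³ → container 4 (remaining 3 m³)
29 m³ → container 5 (remaining 1 m³)
20 m³ → container 6 (remaining 10 m³)
4 m³ → container 1 (remaining 0 m³)
15 m³ → container 7 (remaining 15 m³)
9 m³ → container 2 (remaining 5 m³)
8 m³ → container 6 (remaining 2 m³)
2 m³ → container 2 (remaining 3 m³)
20 m³ → container 8 (remaining 10 m³)
13 m³ → container 7 (remaining 2 m³)
14 m³ → container 9 (remaining 16 m³)
9 containers × 30 m³ = 270 m³; used 230 m³; unused 40 m³.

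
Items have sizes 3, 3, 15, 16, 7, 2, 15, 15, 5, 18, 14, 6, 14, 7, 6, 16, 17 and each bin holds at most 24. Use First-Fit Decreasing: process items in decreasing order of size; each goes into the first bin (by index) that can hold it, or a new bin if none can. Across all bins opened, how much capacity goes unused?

Sorted descending: 18, 17, 16, 16, 15, 15, 15, 14, 14, 7, 7, 6, 6, 5, 3, 3, 2.
bin 1: place 18, 6 left
bin 2: place 17, 7 left
bin 3: place 16, 8 left
bin 4: place 16, 8 left
bin 5: place 15, 9 left
bin 6: place 15, 9 left
bin 7: place 15, 9 left
bin 8: place 14, 10 left
bin 9: place 14, 10 left
bin 2: place 7, 0 left
bin 3: place 7, 1 left
bin 1: place 6, 0 left
bin 4: place 6, 2 left
bin 5: place 5, 4 left
bin 5: place 3, 1 left
bin 6: place 3, 6 left
bin 4: place 2, 0 left
9 bins × 24 = 216; used 179; unused 37.

37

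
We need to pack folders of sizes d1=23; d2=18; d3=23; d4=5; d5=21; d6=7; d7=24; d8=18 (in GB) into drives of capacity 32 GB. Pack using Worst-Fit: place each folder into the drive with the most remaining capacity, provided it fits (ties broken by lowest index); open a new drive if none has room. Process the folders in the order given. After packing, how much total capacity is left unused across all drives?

Put d1 (23 GB) in drive 1; 9 GB remain.
Put d2 (18 GB) in drive 2; 14 GB remain.
Put d3 (23 GB) in drive 3; 9 GB remain.
Put d4 (5 GB) in drive 2; 9 GB remain.
Put d5 (21 GB) in drive 4; 11 GB remain.
Put d6 (7 GB) in drive 4; 4 GB remain.
Put d7 (24 GB) in drive 5; 8 GB remain.
Put d8 (18 GB) in drive 6; 14 GB remain.
6 drives × 32 GB = 192 GB; used 139 GB; unused 53 GB.

53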